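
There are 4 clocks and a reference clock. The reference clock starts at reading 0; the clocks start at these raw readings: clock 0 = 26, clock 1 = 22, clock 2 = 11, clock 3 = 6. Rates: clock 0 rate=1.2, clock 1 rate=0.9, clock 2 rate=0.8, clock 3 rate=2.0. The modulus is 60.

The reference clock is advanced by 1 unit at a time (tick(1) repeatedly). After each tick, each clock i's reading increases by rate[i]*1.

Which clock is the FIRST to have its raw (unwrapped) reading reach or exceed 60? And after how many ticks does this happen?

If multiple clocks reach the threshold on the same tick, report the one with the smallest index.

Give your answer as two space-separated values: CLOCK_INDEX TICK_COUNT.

clock 0: start=26, rate=1.2, needs 60-26 = 34; ticks = ceil(34/1.2) = ceil(28.3333) = 29; reading at tick 29 = 26 + 1.2*29 = 60.8000
clock 1: start=22, rate=0.9, needs 60-22 = 38; ticks = ceil(38/0.9) = ceil(42.2222) = 43; reading at tick 43 = 22 + 0.9*43 = 60.7000
clock 2: start=11, rate=0.8, needs 60-11 = 49; ticks = ceil(49/0.8) = ceil(61.2500) = 62; reading at tick 62 = 11 + 0.8*62 = 60.6000
clock 3: start=6, rate=2.0, needs 60-6 = 54; ticks = ceil(54/2.0) = ceil(27.0000) = 27; reading at tick 27 = 6 + 2.0*27 = 60.0000
Minimum tick count = 27; winners = [3]; smallest index = 3

Answer: 3 27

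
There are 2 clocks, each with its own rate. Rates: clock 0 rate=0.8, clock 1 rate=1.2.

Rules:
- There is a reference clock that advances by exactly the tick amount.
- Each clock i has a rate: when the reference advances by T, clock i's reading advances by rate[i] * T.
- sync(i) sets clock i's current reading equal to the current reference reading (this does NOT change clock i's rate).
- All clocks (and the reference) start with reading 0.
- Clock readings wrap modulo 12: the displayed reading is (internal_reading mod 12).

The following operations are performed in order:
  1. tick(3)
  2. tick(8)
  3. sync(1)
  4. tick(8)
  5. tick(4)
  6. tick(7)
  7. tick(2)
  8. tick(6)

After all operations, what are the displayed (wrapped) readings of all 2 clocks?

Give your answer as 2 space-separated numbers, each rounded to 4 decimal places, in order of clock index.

Answer: 6.4000 7.4000

Derivation:
After op 1 tick(3): ref=3.0000 raw=[2.4000 3.6000]
After op 2 tick(8): ref=11.0000 raw=[8.8000 13.2000]
After op 3 sync(1): ref=11.0000 raw=[8.8000 11.0000]
After op 4 tick(8): ref=19.0000 raw=[15.2000 20.6000]
After op 5 tick(4): ref=23.0000 raw=[18.4000 25.4000]
After op 6 tick(7): ref=30.0000 raw=[24.0000 33.8000]
After op 7 tick(2): ref=32.0000 raw=[25.6000 36.2000]
After op 8 tick(6): ref=38.0000 raw=[30.4000 43.4000]
Wrap final raw readings (mod 12): 30.4000 mod 12 = 6.4000; 43.4000 mod 12 = 7.4000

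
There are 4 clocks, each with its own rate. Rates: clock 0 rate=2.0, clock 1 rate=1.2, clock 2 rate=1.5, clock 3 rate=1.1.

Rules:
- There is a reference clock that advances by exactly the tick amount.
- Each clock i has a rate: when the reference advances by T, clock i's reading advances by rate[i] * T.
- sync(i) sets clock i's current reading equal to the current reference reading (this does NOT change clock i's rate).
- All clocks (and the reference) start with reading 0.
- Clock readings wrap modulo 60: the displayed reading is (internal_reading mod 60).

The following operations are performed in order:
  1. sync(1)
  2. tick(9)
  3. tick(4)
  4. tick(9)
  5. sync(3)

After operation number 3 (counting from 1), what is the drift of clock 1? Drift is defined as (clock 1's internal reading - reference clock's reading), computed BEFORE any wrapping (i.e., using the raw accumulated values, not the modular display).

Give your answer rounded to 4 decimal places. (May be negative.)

After op 1 sync(1): ref=0.0000 raw=[0.0000 0.0000 0.0000 0.0000]
After op 2 tick(9): ref=9.0000 raw=[18.0000 10.8000 13.5000 9.9000]
After op 3 tick(4): ref=13.0000 raw=[26.0000 15.6000 19.5000 14.3000]
Drift of clock 1 after op 3: 15.6000 - 13.0000 = 2.6000

Answer: 2.6000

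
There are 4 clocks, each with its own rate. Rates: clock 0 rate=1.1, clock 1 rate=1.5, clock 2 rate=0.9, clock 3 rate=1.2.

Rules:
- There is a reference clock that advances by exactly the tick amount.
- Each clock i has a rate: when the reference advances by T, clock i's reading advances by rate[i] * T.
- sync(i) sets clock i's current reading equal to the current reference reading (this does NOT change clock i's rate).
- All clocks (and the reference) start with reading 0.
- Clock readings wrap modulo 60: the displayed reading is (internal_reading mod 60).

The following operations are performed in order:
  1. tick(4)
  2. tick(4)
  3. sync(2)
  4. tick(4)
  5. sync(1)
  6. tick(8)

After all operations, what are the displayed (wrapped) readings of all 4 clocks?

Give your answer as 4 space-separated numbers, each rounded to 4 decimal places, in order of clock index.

After op 1 tick(4): ref=4.0000 raw=[4.4000 6.0000 3.6000 4.8000]
After op 2 tick(4): ref=8.0000 raw=[8.8000 12.0000 7.2000 9.6000]
After op 3 sync(2): ref=8.0000 raw=[8.8000 12.0000 8.0000 9.6000]
After op 4 tick(4): ref=12.0000 raw=[13.2000 18.0000 11.6000 14.4000]
After op 5 sync(1): ref=12.0000 raw=[13.2000 12.0000 11.6000 14.4000]
After op 6 tick(8): ref=20.0000 raw=[22.0000 24.0000 18.8000 24.0000]
Wrap final raw readings (mod 60): 22.0000 mod 60 = 22.0000; 24.0000 mod 60 = 24.0000; 18.8000 mod 60 = 18.8000; 24.0000 mod 60 = 24.0000

Answer: 22.0000 24.0000 18.8000 24.0000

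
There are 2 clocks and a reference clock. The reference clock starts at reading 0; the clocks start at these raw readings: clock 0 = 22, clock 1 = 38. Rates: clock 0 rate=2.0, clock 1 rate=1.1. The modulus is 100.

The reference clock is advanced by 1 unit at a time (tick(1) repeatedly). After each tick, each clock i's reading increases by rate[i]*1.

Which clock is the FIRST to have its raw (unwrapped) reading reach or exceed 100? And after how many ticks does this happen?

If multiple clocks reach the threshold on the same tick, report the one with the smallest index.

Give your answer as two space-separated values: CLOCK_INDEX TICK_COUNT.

clock 0: start=22, rate=2.0, needs 100-22 = 78; ticks = ceil(78/2.0) = ceil(39.0000) = 39; reading at tick 39 = 22 + 2.0*39 = 100.0000
clock 1: start=38, rate=1.1, needs 100-38 = 62; ticks = ceil(62/1.1) = ceil(56.3636) = 57; reading at tick 57 = 38 + 1.1*57 = 100.7000
Minimum tick count = 39; winners = [0]; smallest index = 0

Answer: 0 39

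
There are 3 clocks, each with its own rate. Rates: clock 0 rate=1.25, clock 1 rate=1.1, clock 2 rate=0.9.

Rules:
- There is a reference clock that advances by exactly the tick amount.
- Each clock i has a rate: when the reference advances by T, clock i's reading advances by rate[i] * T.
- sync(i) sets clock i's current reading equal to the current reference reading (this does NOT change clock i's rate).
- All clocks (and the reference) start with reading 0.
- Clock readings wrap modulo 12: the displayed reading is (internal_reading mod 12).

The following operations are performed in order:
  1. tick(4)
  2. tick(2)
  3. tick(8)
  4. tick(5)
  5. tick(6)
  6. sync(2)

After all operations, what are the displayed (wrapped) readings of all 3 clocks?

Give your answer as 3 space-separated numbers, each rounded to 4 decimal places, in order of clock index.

After op 1 tick(4): ref=4.0000 raw=[5.0000 4.4000 3.6000]
After op 2 tick(2): ref=6.0000 raw=[7.5000 6.6000 5.4000]
After op 3 tick(8): ref=14.0000 raw=[17.5000 15.4000 12.6000]
After op 4 tick(5): ref=19.0000 raw=[23.7500 20.9000 17.1000]
After op 5 tick(6): ref=25.0000 raw=[31.2500 27.5000 22.5000]
After op 6 sync(2): ref=25.0000 raw=[31.2500 27.5000 25.0000]
Wrap final raw readings (mod 12): 31.2500 mod 12 = 7.2500; 27.5000 mod 12 = 3.5000; 25.0000 mod 12 = 1.0000

Answer: 7.2500 3.5000 1.0000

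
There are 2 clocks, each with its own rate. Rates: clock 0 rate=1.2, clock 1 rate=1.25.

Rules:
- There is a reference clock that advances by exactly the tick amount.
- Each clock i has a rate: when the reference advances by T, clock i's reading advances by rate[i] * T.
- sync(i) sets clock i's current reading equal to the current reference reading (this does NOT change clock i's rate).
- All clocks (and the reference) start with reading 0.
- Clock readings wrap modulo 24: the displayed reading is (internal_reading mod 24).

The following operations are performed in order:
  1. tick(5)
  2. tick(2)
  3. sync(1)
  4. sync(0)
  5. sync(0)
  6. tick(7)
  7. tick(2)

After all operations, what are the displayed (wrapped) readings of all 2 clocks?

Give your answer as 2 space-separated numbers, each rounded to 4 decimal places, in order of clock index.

Answer: 17.8000 18.2500

Derivation:
After op 1 tick(5): ref=5.0000 raw=[6.0000 6.2500]
After op 2 tick(2): ref=7.0000 raw=[8.4000 8.7500]
After op 3 sync(1): ref=7.0000 raw=[8.4000 7.0000]
After op 4 sync(0): ref=7.0000 raw=[7.0000 7.0000]
After op 5 sync(0): ref=7.0000 raw=[7.0000 7.0000]
After op 6 tick(7): ref=14.0000 raw=[15.4000 15.7500]
After op 7 tick(2): ref=16.0000 raw=[17.8000 18.2500]
Wrap final raw readings (mod 24): 17.8000 mod 24 = 17.8000; 18.2500 mod 24 = 18.2500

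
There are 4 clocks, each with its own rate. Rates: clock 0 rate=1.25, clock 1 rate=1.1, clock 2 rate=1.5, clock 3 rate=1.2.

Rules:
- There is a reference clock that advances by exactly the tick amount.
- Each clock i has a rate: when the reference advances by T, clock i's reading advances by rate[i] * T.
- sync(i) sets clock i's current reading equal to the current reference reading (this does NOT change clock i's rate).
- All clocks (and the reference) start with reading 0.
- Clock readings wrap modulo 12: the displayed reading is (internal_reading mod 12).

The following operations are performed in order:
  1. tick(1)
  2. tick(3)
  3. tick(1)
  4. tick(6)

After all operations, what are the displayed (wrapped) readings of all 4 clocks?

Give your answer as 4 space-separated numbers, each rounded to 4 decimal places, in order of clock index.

Answer: 1.7500 0.1000 4.5000 1.2000

Derivation:
After op 1 tick(1): ref=1.0000 raw=[1.2500 1.1000 1.5000 1.2000]
After op 2 tick(3): ref=4.0000 raw=[5.0000 4.4000 6.0000 4.8000]
After op 3 tick(1): ref=5.0000 raw=[6.2500 5.5000 7.5000 6.0000]
After op 4 tick(6): ref=11.0000 raw=[13.7500 12.1000 16.5000 13.2000]
Wrap final raw readings (mod 12): 13.7500 mod 12 = 1.7500; 12.1000 mod 12 = 0.1000; 16.5000 mod 12 = 4.5000; 13.2000 mod 12 = 1.2000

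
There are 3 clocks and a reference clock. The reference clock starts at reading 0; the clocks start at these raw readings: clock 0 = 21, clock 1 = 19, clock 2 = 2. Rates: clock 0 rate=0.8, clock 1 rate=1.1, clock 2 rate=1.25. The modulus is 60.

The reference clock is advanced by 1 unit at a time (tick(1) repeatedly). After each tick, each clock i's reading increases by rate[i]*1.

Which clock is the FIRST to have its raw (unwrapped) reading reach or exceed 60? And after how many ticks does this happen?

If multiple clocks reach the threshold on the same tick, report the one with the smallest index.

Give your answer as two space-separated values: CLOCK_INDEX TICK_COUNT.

Answer: 1 38

Derivation:
clock 0: start=21, rate=0.8, needs 60-21 = 39; ticks = ceil(39/0.8) = ceil(48.7500) = 49; reading at tick 49 = 21 + 0.8*49 = 60.2000
clock 1: start=19, rate=1.1, needs 60-19 = 41; ticks = ceil(41/1.1) = ceil(37.2727) = 38; reading at tick 38 = 19 + 1.1*38 = 60.8000
clock 2: start=2, rate=1.25, needs 60-2 = 58; ticks = ceil(58/1.25) = ceil(46.4000) = 47; reading at tick 47 = 2 + 1.25*47 = 60.7500
Minimum tick count = 38; winners = [1]; smallest index = 1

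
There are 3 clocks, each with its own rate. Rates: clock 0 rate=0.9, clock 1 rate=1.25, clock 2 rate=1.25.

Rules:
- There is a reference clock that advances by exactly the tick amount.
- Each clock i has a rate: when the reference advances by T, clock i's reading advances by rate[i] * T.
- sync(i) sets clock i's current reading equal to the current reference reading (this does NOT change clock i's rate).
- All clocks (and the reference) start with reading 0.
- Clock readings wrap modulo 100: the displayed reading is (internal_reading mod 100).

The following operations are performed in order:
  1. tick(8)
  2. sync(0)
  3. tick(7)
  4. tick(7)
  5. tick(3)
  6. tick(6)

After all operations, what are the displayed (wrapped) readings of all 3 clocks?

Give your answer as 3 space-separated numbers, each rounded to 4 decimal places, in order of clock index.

After op 1 tick(8): ref=8.0000 raw=[7.2000 10.0000 10.0000]
After op 2 sync(0): ref=8.0000 raw=[8.0000 10.0000 10.0000]
After op 3 tick(7): ref=15.0000 raw=[14.3000 18.7500 18.7500]
After op 4 tick(7): ref=22.0000 raw=[20.6000 27.5000 27.5000]
After op 5 tick(3): ref=25.0000 raw=[23.3000 31.2500 31.2500]
After op 6 tick(6): ref=31.0000 raw=[28.7000 38.7500 38.7500]
Wrap final raw readings (mod 100): 28.7000 mod 100 = 28.7000; 38.7500 mod 100 = 38.7500; 38.7500 mod 100 = 38.7500

Answer: 28.7000 38.7500 38.7500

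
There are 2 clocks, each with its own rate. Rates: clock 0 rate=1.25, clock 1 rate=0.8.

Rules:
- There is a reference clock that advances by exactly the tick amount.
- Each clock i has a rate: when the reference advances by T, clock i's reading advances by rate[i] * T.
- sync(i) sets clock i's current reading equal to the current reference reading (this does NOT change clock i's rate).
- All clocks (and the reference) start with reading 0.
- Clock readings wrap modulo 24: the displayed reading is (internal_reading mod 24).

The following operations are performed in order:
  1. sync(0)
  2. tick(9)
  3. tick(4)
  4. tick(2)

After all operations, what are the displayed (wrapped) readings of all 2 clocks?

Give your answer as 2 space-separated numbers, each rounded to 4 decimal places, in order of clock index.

Answer: 18.7500 12.0000

Derivation:
After op 1 sync(0): ref=0.0000 raw=[0.0000 0.0000]
After op 2 tick(9): ref=9.0000 raw=[11.2500 7.2000]
After op 3 tick(4): ref=13.0000 raw=[16.2500 10.4000]
After op 4 tick(2): ref=15.0000 raw=[18.7500 12.0000]
Wrap final raw readings (mod 24): 18.7500 mod 24 = 18.7500; 12.0000 mod 24 = 12.0000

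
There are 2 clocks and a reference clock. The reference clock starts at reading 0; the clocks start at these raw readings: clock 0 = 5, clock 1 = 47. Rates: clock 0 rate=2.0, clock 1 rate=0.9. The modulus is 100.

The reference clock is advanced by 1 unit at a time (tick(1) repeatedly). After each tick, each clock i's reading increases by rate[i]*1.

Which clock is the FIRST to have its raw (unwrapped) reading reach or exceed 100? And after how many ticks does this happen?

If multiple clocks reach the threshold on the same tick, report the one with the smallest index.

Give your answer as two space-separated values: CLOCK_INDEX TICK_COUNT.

clock 0: start=5, rate=2.0, needs 100-5 = 95; ticks = ceil(95/2.0) = ceil(47.5000) = 48; reading at tick 48 = 5 + 2.0*48 = 101.0000
clock 1: start=47, rate=0.9, needs 100-47 = 53; ticks = ceil(53/0.9) = ceil(58.8889) = 59; reading at tick 59 = 47 + 0.9*59 = 100.1000
Minimum tick count = 48; winners = [0]; smallest index = 0

Answer: 0 48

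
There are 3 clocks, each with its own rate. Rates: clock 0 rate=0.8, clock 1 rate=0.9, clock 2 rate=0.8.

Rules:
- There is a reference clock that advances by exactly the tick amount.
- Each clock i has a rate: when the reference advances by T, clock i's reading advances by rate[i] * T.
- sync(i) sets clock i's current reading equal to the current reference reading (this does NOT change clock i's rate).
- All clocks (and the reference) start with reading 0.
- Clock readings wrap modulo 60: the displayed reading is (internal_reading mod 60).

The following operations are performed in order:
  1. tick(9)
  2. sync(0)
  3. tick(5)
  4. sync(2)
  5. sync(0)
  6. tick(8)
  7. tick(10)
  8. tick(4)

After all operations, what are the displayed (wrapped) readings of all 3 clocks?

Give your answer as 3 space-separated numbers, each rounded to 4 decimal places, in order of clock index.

After op 1 tick(9): ref=9.0000 raw=[7.2000 8.1000 7.2000]
After op 2 sync(0): ref=9.0000 raw=[9.0000 8.1000 7.2000]
After op 3 tick(5): ref=14.0000 raw=[13.0000 12.6000 11.2000]
After op 4 sync(2): ref=14.0000 raw=[13.0000 12.6000 14.0000]
After op 5 sync(0): ref=14.0000 raw=[14.0000 12.6000 14.0000]
After op 6 tick(8): ref=22.0000 raw=[20.4000 19.8000 20.4000]
After op 7 tick(10): ref=32.0000 raw=[28.4000 28.8000 28.4000]
After op 8 tick(4): ref=36.0000 raw=[31.6000 32.4000 31.6000]
Wrap final raw readings (mod 60): 31.6000 mod 60 = 31.6000; 32.4000 mod 60 = 32.4000; 31.6000 mod 60 = 31.6000

Answer: 31.6000 32.4000 31.6000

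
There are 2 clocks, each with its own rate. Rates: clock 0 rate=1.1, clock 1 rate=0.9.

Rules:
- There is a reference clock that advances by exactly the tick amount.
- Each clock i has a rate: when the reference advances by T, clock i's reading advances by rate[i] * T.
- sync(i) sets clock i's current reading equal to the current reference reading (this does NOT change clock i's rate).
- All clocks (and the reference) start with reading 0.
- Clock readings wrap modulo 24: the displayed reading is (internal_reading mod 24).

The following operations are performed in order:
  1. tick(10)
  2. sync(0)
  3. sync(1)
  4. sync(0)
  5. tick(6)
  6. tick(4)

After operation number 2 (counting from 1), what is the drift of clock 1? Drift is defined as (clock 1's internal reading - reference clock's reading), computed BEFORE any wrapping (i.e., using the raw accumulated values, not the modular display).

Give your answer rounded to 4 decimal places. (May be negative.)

After op 1 tick(10): ref=10.0000 raw=[11.0000 9.0000]
After op 2 sync(0): ref=10.0000 raw=[10.0000 9.0000]
Drift of clock 1 after op 2: 9.0000 - 10.0000 = -1.0000

Answer: -1.0000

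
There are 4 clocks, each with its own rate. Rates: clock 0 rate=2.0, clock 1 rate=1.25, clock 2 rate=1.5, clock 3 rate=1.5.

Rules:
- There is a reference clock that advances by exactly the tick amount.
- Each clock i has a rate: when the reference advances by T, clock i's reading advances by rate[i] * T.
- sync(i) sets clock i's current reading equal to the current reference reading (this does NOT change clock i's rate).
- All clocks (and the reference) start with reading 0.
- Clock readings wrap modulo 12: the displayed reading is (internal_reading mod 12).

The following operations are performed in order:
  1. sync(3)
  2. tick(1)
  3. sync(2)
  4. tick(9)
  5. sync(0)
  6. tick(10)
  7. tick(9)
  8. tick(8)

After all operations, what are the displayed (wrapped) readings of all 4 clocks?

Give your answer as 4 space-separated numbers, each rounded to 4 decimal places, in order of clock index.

After op 1 sync(3): ref=0.0000 raw=[0.0000 0.0000 0.0000 0.0000]
After op 2 tick(1): ref=1.0000 raw=[2.0000 1.2500 1.5000 1.5000]
After op 3 sync(2): ref=1.0000 raw=[2.0000 1.2500 1.0000 1.5000]
After op 4 tick(9): ref=10.0000 raw=[20.0000 12.5000 14.5000 15.0000]
After op 5 sync(0): ref=10.0000 raw=[10.0000 12.5000 14.5000 15.0000]
After op 6 tick(10): ref=20.0000 raw=[30.0000 25.0000 29.5000 30.0000]
After op 7 tick(9): ref=29.0000 raw=[48.0000 36.2500 43.0000 43.5000]
After op 8 tick(8): ref=37.0000 raw=[64.0000 46.2500 55.0000 55.5000]
Wrap final raw readings (mod 12): 64.0000 mod 12 = 4.0000; 46.2500 mod 12 = 10.2500; 55.0000 mod 12 = 7.0000; 55.5000 mod 12 = 7.5000

Answer: 4.0000 10.2500 7.0000 7.5000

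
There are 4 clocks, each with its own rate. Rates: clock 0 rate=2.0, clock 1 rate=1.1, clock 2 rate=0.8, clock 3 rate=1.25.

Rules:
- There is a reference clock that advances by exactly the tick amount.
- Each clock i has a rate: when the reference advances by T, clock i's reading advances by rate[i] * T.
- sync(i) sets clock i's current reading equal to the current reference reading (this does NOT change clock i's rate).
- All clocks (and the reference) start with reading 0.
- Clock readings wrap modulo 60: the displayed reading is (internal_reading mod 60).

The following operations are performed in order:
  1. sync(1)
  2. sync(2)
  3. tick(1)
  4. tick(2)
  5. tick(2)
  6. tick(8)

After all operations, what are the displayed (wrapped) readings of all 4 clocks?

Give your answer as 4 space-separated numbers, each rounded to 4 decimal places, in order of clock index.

Answer: 26.0000 14.3000 10.4000 16.2500

Derivation:
After op 1 sync(1): ref=0.0000 raw=[0.0000 0.0000 0.0000 0.0000]
After op 2 sync(2): ref=0.0000 raw=[0.0000 0.0000 0.0000 0.0000]
After op 3 tick(1): ref=1.0000 raw=[2.0000 1.1000 0.8000 1.2500]
After op 4 tick(2): ref=3.0000 raw=[6.0000 3.3000 2.4000 3.7500]
After op 5 tick(2): ref=5.0000 raw=[10.0000 5.5000 4.0000 6.2500]
After op 6 tick(8): ref=13.0000 raw=[26.0000 14.3000 10.4000 16.2500]
Wrap final raw readings (mod 60): 26.0000 mod 60 = 26.0000; 14.3000 mod 60 = 14.3000; 10.4000 mod 60 = 10.4000; 16.2500 mod 60 = 16.2500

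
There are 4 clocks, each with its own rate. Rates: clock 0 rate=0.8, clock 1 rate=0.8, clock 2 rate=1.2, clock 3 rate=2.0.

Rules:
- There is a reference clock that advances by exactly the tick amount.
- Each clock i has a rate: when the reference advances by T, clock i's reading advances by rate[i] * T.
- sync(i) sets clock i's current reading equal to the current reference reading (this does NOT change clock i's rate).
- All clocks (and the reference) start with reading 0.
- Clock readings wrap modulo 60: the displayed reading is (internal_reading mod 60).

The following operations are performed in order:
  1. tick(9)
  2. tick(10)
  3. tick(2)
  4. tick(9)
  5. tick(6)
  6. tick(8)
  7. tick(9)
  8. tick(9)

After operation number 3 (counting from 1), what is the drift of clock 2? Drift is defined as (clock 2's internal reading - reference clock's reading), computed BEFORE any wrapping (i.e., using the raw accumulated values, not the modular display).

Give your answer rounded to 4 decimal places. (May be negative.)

Answer: 4.2000

Derivation:
After op 1 tick(9): ref=9.0000 raw=[7.2000 7.2000 10.8000 18.0000]
After op 2 tick(10): ref=19.0000 raw=[15.2000 15.2000 22.8000 38.0000]
After op 3 tick(2): ref=21.0000 raw=[16.8000 16.8000 25.2000 42.0000]
Drift of clock 2 after op 3: 25.2000 - 21.0000 = 4.2000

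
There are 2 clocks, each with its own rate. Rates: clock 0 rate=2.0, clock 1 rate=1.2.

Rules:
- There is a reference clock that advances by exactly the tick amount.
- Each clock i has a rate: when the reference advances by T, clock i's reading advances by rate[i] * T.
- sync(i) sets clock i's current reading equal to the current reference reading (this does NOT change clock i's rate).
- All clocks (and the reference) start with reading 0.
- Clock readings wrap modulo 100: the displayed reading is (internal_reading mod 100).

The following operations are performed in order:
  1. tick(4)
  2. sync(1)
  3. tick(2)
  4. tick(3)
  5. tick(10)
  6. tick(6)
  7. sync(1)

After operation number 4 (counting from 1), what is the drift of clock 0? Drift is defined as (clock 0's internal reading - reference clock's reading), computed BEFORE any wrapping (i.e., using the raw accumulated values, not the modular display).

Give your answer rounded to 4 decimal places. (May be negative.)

After op 1 tick(4): ref=4.0000 raw=[8.0000 4.8000]
After op 2 sync(1): ref=4.0000 raw=[8.0000 4.0000]
After op 3 tick(2): ref=6.0000 raw=[12.0000 6.4000]
After op 4 tick(3): ref=9.0000 raw=[18.0000 10.0000]
Drift of clock 0 after op 4: 18.0000 - 9.0000 = 9.0000

Answer: 9.0000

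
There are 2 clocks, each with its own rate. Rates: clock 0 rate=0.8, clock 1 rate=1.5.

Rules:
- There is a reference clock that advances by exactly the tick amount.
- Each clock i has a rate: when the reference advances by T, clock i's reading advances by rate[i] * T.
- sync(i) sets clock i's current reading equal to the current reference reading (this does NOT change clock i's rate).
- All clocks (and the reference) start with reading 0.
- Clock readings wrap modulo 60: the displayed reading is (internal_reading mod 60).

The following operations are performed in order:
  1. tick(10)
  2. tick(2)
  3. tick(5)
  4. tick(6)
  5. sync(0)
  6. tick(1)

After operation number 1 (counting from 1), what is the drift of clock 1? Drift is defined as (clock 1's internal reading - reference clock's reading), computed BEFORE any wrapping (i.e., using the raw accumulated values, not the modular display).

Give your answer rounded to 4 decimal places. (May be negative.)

Answer: 5.0000

Derivation:
After op 1 tick(10): ref=10.0000 raw=[8.0000 15.0000]
Drift of clock 1 after op 1: 15.0000 - 10.0000 = 5.0000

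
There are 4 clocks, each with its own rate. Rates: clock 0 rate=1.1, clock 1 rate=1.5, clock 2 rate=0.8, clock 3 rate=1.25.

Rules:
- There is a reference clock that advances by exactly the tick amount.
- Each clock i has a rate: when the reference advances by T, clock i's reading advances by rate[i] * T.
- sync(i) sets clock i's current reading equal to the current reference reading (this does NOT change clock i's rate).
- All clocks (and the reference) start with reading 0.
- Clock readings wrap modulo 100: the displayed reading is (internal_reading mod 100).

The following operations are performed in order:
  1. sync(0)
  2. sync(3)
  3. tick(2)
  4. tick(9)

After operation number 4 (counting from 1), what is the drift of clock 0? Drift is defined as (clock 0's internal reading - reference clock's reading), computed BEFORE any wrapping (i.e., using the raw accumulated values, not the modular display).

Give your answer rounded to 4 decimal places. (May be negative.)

Answer: 1.1000

Derivation:
After op 1 sync(0): ref=0.0000 raw=[0.0000 0.0000 0.0000 0.0000]
After op 2 sync(3): ref=0.0000 raw=[0.0000 0.0000 0.0000 0.0000]
After op 3 tick(2): ref=2.0000 raw=[2.2000 3.0000 1.6000 2.5000]
After op 4 tick(9): ref=11.0000 raw=[12.1000 16.5000 8.8000 13.7500]
Drift of clock 0 after op 4: 12.1000 - 11.0000 = 1.1000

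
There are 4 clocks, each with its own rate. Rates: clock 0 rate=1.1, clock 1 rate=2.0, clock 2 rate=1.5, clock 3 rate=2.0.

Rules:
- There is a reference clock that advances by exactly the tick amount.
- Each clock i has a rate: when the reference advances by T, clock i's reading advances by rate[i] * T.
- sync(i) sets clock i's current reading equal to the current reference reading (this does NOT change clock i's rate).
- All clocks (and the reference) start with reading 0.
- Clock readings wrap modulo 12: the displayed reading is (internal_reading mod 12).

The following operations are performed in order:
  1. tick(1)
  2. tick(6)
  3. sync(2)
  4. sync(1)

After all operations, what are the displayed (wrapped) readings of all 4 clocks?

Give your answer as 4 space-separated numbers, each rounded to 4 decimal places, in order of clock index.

After op 1 tick(1): ref=1.0000 raw=[1.1000 2.0000 1.5000 2.0000]
After op 2 tick(6): ref=7.0000 raw=[7.7000 14.0000 10.5000 14.0000]
After op 3 sync(2): ref=7.0000 raw=[7.7000 14.0000 7.0000 14.0000]
After op 4 sync(1): ref=7.0000 raw=[7.7000 7.0000 7.0000 14.0000]
Wrap final raw readings (mod 12): 7.7000 mod 12 = 7.7000; 7.0000 mod 12 = 7.0000; 7.0000 mod 12 = 7.0000; 14.0000 mod 12 = 2.0000

Answer: 7.7000 7.0000 7.0000 2.0000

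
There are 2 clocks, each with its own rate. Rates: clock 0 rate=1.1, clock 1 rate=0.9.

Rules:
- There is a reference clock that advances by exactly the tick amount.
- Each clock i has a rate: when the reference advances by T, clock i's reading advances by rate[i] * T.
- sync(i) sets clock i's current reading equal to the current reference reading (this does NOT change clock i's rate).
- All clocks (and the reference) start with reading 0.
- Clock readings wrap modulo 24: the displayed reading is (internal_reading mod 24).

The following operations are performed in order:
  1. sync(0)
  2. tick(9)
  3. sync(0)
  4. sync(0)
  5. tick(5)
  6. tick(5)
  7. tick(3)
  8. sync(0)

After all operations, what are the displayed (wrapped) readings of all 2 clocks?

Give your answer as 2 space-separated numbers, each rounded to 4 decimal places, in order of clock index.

Answer: 22.0000 19.8000

Derivation:
After op 1 sync(0): ref=0.0000 raw=[0.0000 0.0000]
After op 2 tick(9): ref=9.0000 raw=[9.9000 8.1000]
After op 3 sync(0): ref=9.0000 raw=[9.0000 8.1000]
After op 4 sync(0): ref=9.0000 raw=[9.0000 8.1000]
After op 5 tick(5): ref=14.0000 raw=[14.5000 12.6000]
After op 6 tick(5): ref=19.0000 raw=[20.0000 17.1000]
After op 7 tick(3): ref=22.0000 raw=[23.3000 19.8000]
After op 8 sync(0): ref=22.0000 raw=[22.0000 19.8000]
Wrap final raw readings (mod 24): 22.0000 mod 24 = 22.0000; 19.8000 mod 24 = 19.8000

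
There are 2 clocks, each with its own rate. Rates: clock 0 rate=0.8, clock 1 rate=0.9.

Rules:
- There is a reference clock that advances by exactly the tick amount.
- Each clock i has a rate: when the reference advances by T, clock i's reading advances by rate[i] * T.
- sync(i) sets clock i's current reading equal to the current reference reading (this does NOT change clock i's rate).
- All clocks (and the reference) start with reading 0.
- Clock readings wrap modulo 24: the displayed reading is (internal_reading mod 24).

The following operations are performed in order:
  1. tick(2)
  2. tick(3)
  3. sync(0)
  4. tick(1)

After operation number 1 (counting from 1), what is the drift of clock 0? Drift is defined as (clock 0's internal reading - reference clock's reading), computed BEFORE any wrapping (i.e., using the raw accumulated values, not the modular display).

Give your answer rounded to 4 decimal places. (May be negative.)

Answer: -0.4000

Derivation:
After op 1 tick(2): ref=2.0000 raw=[1.6000 1.8000]
Drift of clock 0 after op 1: 1.6000 - 2.0000 = -0.4000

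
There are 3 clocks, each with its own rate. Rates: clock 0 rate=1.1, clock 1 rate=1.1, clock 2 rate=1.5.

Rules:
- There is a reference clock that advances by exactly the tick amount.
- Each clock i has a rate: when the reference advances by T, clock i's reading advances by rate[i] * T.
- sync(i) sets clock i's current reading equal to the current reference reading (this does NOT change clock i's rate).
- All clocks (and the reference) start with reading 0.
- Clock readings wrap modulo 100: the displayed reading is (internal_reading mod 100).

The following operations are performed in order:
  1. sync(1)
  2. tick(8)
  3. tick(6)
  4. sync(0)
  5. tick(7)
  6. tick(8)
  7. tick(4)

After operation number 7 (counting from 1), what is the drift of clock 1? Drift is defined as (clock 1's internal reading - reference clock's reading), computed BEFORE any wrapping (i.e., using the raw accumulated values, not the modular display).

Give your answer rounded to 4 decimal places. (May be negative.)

After op 1 sync(1): ref=0.0000 raw=[0.0000 0.0000 0.0000]
After op 2 tick(8): ref=8.0000 raw=[8.8000 8.8000 12.0000]
After op 3 tick(6): ref=14.0000 raw=[15.4000 15.4000 21.0000]
After op 4 sync(0): ref=14.0000 raw=[14.0000 15.4000 21.0000]
After op 5 tick(7): ref=21.0000 raw=[21.7000 23.1000 31.5000]
After op 6 tick(8): ref=29.0000 raw=[30.5000 31.9000 43.5000]
After op 7 tick(4): ref=33.0000 raw=[34.9000 36.3000 49.5000]
Drift of clock 1 after op 7: 36.3000 - 33.0000 = 3.3000

Answer: 3.3000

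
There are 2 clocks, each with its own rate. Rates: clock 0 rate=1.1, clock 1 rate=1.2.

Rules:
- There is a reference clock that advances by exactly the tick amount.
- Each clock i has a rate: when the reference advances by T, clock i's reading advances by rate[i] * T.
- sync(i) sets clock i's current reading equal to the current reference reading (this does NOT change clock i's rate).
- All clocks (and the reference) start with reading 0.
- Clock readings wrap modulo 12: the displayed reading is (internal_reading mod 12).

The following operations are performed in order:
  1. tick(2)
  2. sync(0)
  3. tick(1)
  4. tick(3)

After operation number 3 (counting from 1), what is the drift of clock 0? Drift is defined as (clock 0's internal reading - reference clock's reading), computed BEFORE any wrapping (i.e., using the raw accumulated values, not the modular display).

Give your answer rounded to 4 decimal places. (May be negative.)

Answer: 0.1000

Derivation:
After op 1 tick(2): ref=2.0000 raw=[2.2000 2.4000]
After op 2 sync(0): ref=2.0000 raw=[2.0000 2.4000]
After op 3 tick(1): ref=3.0000 raw=[3.1000 3.6000]
Drift of clock 0 after op 3: 3.1000 - 3.0000 = 0.1000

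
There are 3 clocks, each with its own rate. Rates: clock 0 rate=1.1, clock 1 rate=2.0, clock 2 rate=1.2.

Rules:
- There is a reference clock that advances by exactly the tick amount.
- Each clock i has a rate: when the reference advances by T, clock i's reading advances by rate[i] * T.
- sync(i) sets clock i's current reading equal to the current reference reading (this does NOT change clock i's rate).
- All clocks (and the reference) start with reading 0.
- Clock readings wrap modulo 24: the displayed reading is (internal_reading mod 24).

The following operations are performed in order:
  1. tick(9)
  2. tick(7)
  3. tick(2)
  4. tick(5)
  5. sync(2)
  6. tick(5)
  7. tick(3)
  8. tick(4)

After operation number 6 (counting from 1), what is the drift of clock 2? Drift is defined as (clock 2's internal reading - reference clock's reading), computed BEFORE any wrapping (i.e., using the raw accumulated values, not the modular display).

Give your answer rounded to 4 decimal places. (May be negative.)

After op 1 tick(9): ref=9.0000 raw=[9.9000 18.0000 10.8000]
After op 2 tick(7): ref=16.0000 raw=[17.6000 32.0000 19.2000]
After op 3 tick(2): ref=18.0000 raw=[19.8000 36.0000 21.6000]
After op 4 tick(5): ref=23.0000 raw=[25.3000 46.0000 27.6000]
After op 5 sync(2): ref=23.0000 raw=[25.3000 46.0000 23.0000]
After op 6 tick(5): ref=28.0000 raw=[30.8000 56.0000 29.0000]
Drift of clock 2 after op 6: 29.0000 - 28.0000 = 1.0000

Answer: 1.0000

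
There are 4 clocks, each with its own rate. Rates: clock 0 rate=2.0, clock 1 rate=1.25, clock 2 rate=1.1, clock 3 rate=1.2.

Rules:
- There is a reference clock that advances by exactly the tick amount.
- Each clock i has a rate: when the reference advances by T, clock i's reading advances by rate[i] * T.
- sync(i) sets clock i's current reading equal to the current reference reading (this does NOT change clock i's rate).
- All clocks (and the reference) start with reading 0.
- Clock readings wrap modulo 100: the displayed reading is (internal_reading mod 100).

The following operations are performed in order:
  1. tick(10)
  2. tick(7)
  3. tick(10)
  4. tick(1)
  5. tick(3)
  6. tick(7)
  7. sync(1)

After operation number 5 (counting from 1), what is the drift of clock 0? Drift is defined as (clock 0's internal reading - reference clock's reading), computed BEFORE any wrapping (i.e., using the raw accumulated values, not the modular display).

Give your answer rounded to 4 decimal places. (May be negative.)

Answer: 31.0000

Derivation:
After op 1 tick(10): ref=10.0000 raw=[20.0000 12.5000 11.0000 12.0000]
After op 2 tick(7): ref=17.0000 raw=[34.0000 21.2500 18.7000 20.4000]
After op 3 tick(10): ref=27.0000 raw=[54.0000 33.7500 29.7000 32.4000]
After op 4 tick(1): ref=28.0000 raw=[56.0000 35.0000 30.8000 33.6000]
After op 5 tick(3): ref=31.0000 raw=[62.0000 38.7500 34.1000 37.2000]
Drift of clock 0 after op 5: 62.0000 - 31.0000 = 31.0000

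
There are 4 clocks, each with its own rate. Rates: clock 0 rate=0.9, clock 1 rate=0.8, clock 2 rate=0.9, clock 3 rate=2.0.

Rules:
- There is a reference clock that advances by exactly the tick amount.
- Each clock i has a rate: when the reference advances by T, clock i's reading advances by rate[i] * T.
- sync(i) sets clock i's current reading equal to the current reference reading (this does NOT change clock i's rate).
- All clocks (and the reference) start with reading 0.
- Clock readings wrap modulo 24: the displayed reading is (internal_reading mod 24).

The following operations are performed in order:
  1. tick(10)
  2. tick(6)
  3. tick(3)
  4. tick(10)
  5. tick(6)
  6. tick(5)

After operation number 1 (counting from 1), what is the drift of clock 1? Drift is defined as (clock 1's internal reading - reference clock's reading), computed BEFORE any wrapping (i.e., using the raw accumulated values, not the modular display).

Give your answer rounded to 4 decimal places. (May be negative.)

Answer: -2.0000

Derivation:
After op 1 tick(10): ref=10.0000 raw=[9.0000 8.0000 9.0000 20.0000]
Drift of clock 1 after op 1: 8.0000 - 10.0000 = -2.0000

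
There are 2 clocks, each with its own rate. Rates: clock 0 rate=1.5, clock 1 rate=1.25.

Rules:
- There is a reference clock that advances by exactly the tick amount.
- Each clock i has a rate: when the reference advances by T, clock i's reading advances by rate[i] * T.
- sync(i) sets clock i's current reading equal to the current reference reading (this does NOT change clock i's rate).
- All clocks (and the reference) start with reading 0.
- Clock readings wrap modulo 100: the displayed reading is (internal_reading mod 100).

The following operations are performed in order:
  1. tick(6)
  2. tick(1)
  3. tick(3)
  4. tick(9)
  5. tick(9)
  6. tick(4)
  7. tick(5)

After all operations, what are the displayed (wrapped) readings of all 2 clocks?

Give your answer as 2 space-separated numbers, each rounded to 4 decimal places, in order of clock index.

Answer: 55.5000 46.2500

Derivation:
After op 1 tick(6): ref=6.0000 raw=[9.0000 7.5000]
After op 2 tick(1): ref=7.0000 raw=[10.5000 8.7500]
After op 3 tick(3): ref=10.0000 raw=[15.0000 12.5000]
After op 4 tick(9): ref=19.0000 raw=[28.5000 23.7500]
After op 5 tick(9): ref=28.0000 raw=[42.0000 35.0000]
After op 6 tick(4): ref=32.0000 raw=[48.0000 40.0000]
After op 7 tick(5): ref=37.0000 raw=[55.5000 46.2500]
Wrap final raw readings (mod 100): 55.5000 mod 100 = 55.5000; 46.2500 mod 100 = 46.2500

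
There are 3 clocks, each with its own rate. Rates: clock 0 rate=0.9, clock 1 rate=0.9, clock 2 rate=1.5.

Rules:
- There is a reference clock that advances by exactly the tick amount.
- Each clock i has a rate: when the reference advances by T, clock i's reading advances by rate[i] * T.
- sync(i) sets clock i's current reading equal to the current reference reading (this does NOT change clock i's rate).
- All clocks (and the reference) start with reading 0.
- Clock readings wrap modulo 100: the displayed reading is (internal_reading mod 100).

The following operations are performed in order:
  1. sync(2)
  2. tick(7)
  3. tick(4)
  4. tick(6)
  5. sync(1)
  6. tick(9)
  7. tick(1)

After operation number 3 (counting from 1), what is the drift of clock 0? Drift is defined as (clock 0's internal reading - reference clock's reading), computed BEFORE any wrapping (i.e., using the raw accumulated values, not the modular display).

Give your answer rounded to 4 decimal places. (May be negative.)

Answer: -1.1000

Derivation:
After op 1 sync(2): ref=0.0000 raw=[0.0000 0.0000 0.0000]
After op 2 tick(7): ref=7.0000 raw=[6.3000 6.3000 10.5000]
After op 3 tick(4): ref=11.0000 raw=[9.9000 9.9000 16.5000]
Drift of clock 0 after op 3: 9.9000 - 11.0000 = -1.1000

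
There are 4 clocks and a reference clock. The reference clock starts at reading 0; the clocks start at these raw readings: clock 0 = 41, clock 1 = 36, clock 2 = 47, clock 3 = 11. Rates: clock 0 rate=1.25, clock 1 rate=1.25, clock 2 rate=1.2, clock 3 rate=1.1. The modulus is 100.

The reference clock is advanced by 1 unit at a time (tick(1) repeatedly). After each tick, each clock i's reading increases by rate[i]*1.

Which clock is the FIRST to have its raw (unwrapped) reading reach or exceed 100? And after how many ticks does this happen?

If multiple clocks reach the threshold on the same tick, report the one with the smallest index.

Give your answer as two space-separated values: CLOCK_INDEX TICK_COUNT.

Answer: 2 45

Derivation:
clock 0: start=41, rate=1.25, needs 100-41 = 59; ticks = ceil(59/1.25) = ceil(47.2000) = 48; reading at tick 48 = 41 + 1.25*48 = 101.0000
clock 1: start=36, rate=1.25, needs 100-36 = 64; ticks = ceil(64/1.25) = ceil(51.2000) = 52; reading at tick 52 = 36 + 1.25*52 = 101.0000
clock 2: start=47, rate=1.2, needs 100-47 = 53; ticks = ceil(53/1.2) = ceil(44.1667) = 45; reading at tick 45 = 47 + 1.2*45 = 101.0000
clock 3: start=11, rate=1.1, needs 100-11 = 89; ticks = ceil(89/1.1) = ceil(80.9091) = 81; reading at tick 81 = 11 + 1.1*81 = 100.1000
Minimum tick count = 45; winners = [2]; smallest index = 2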